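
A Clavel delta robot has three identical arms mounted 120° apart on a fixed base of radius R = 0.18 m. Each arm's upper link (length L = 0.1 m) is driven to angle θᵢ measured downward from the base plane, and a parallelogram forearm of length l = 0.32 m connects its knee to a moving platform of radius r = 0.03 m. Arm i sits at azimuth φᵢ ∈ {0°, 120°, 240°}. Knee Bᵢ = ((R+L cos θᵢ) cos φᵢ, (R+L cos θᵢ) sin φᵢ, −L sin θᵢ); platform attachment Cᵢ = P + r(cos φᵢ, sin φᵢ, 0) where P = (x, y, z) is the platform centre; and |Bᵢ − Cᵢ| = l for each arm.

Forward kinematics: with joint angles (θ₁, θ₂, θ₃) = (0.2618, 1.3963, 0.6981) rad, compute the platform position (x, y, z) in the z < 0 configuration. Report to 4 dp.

(0.0723, -0.0611, -0.2872)

φ1=0.0°: virtual centre (0.2466, 0.0000, -0.0259), radius l
S2 = (0.1674·cos120.0°, 0.1674·sin120.0°, -0.0985) = (-0.0837, 0.1449, -0.0985)
arm 3 at φ=240.0°: e+L cos θ3 = 0.2266;  S3 = (-0.1133, -0.1962, -0.0643)
eliminate P² terms by subtracting sphere 1 from 2 and 3
[-0.6605 0.2899 -0.1452]·P = -0.0238;  [-0.7198 -0.3925 -0.0768]·P = -0.0060
det = 0.4679;  x = 0.0237+-0.1694z,  y = -0.0281+0.1150z
quadratic in z: (1.0419)z²+(0.1208)z+(-0.0512)=0, √Δ=0.4776 → z ∈ {-0.2872, 0.1712}; z = -0.2872 (taking z<0)
x = 0.0723, y = -0.0611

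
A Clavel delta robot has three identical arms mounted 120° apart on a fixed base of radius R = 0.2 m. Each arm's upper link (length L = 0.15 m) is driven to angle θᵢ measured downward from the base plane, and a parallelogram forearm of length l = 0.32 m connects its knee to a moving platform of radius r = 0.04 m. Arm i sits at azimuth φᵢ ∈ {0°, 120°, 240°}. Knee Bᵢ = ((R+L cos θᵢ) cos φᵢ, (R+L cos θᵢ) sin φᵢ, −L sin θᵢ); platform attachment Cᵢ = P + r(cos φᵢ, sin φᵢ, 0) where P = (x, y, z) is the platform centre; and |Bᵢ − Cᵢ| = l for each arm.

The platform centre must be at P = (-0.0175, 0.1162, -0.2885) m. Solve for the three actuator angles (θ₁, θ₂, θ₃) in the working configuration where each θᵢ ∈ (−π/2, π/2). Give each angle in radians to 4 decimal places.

φ1=0.0° → target in arm frame (-0.0175, 0.1162)
  A cos θ + B sin θ = C:  0.1775·cos θ + -0.2885·sin θ = -0.1611
  γ=atan2(-0.2885,0.1775)=-1.0192;  ψ=arccos(-0.4757)=2.0666;  θ1=γ+ψ≈1.0473
rotate P by −φ2: (0.1094, -0.0429, -0.2885)
  A=0.0506, B=-0.2885, C=(l²−L²−A²−y'²−z²)/(2L)=-0.0258
  √(A²+B²)=0.2929;  θ2 = -1.3971+1.6590 ≈ 0.2619
φ3=240.0° → target in arm frame (-0.0919, -0.0733)
  e−x'=0.2519;  (l²−L²−(e−x')²−y'²−z²)/2L = -0.2405
  γ=atan2(-0.2885,0.2519)=-0.8531;  ψ=arccos(-0.6279)=2.2497;  θ3=γ+ψ≈1.3966

θ₁ = 1.0473, θ₂ = 0.2619, θ₃ = 1.3966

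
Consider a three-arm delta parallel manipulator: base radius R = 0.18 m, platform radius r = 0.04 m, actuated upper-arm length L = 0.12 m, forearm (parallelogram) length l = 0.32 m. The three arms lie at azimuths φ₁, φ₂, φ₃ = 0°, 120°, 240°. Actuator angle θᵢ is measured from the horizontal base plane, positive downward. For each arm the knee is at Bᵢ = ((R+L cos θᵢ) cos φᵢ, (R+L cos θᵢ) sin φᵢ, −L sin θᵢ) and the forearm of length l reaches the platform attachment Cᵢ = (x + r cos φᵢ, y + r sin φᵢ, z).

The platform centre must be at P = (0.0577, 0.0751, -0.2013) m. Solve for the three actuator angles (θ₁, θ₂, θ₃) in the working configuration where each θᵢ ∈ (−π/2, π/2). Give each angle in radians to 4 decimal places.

θ₁ = -0.3486, θ₂ = -0.0875, θ₃ = 0.9600

rotate P by −φ1: (0.0577, 0.0751, -0.2013)
  A=0.0823, B=-0.2013, C=(l²−L²−A²−y'²−z²)/(2L)=0.1461
  γ=atan2(-0.2013,0.0823)=-1.1827;  ψ=arccos(0.6718)=0.8341;  θ1=γ+ψ≈-0.3486
φ2=120.0° → target in arm frame (0.0362, -0.0875)
  A cos θ + B sin θ = C:  0.1038·cos θ + -0.2013·sin θ = 0.1210
  γ=atan2(-0.2013,0.1038)=-1.0947;  ψ=arccos(0.5343)=1.0072;  θ2=γ+ψ≈-0.0875
rotate P by −φ3: (-0.0939, 0.0124, -0.2013)
  A cos θ + B sin θ = C:  0.2339·cos θ + -0.2013·sin θ = -0.0307
  γ=atan2(-0.2013,0.2339)=-0.7107;  ψ=arccos(-0.0996)=1.6706;  θ3=γ+ψ≈0.9600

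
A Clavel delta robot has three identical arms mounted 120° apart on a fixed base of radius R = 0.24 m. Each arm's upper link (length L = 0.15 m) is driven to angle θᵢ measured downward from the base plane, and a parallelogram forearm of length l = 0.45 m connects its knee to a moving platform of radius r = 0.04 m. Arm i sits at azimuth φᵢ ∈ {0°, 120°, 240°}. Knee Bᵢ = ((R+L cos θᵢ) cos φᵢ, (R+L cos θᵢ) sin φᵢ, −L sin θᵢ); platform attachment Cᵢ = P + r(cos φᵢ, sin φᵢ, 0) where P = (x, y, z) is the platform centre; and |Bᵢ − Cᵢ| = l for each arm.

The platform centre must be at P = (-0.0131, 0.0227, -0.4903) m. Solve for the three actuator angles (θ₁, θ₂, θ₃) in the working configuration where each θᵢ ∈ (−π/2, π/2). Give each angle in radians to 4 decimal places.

θ₁ = 1.1347, θ₂ = 0.9600, θ₃ = 1.1348

rotate P by −φ1: (-0.0131, 0.0227, -0.4903)
  A cos θ + B sin θ = C:  0.2131·cos θ + -0.4903·sin θ = -0.3544
  γ=atan2(-0.4903,0.2131)=-1.1608;  ψ=arccos(-0.6629)=2.2955;  θ1=γ+ψ≈1.1347
arm 2 (φ=120.0°): x'=0.0262, y'=0.0000
  A=0.1738, B=-0.4903, C=(l²−L²−A²−y'²−z²)/(2L)=-0.3020
  θ2 = atan2(B,A) + arccos(C/0.5202) = 0.9600
rotate P by −φ3: (-0.0131, -0.0227, -0.4903)
  e−x'=0.2131;  (l²−L²−(e−x')²−y'²−z²)/2L = -0.3544
  θ3 = atan2(B,A) + arccos(C/0.5346) = 1.1348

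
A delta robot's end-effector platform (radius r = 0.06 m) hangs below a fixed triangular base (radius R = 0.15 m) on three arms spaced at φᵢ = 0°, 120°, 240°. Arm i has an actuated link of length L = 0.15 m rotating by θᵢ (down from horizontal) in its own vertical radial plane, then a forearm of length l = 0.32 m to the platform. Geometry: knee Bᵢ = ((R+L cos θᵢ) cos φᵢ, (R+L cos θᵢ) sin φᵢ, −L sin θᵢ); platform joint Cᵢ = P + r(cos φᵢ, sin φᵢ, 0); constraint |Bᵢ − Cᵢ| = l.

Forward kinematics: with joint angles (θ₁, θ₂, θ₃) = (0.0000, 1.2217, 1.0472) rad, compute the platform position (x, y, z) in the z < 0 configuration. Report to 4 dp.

centre 1 = (0.2400·cos0.0°, 0.2400·sin0.0°, 0.0000) = (0.2400, 0.0000, 0.0000)
arm 2 at φ=120.0°: (R−r)+L cos θ2 = 0.1413;  centre 2 = (-0.0707, 0.1224, -0.1410)
φ3=240.0°: virtual centre (-0.0825, -0.1429, -0.1299), radius l
eliminate P² terms by subtracting sphere 1 from 2 and 3
plane₁₂: -0.6213x+0.2448y+-0.2819z = -0.0178
det = 0.3354;  x = 0.0250+-0.4298z,  y = -0.0092+0.0608z
into |P−centre ₁|² = l²: 1.1884z² + 0.1837z + -0.0561 = 0;  Δ = 0.3004;  z = -0.3079 or 0.1533 → z<0 root = -0.3079
x = 0.1573, y = -0.0279

(0.1573, -0.0279, -0.3079)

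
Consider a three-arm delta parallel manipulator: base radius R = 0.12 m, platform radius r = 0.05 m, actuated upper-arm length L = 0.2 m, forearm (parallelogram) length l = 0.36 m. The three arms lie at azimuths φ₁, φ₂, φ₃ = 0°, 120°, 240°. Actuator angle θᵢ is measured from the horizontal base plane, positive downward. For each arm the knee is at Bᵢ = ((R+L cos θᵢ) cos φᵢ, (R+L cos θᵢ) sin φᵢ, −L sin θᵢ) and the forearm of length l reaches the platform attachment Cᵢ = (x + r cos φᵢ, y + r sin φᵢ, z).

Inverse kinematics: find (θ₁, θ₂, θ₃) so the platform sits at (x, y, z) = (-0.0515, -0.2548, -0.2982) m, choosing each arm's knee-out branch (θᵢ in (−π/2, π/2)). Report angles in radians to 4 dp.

θ₁ = 1.0473, θ₂ = 1.3964, θ₃ = -0.2617

arm 1 (φ=0.0°): x'=-0.0515, y'=-0.2548
  A=0.1215, B=-0.2982, C=(l²−L²−A²−y'²−z²)/(2L)=-0.1975
  θ1 = atan2(B,A) + arccos(C/0.3220) = 1.0473
rotate P by −φ2: (-0.1949, 0.1720, -0.2982)
  A cos θ + B sin θ = C:  0.2649·cos θ + -0.2982·sin θ = -0.2477
  θ2 = atan2(B,A) + arccos(C/0.3989) = 1.3964
φ3=240.0° → target in arm frame (0.2464, 0.0828)
  A=-0.1764, B=-0.2982, C=(l²−L²−A²−y'²−z²)/(2L)=-0.0933
  γ=atan2(-0.2982,-0.1764)=-2.1050;  ψ=arccos(-0.2691)=1.8433;  θ3=γ+ψ≈-0.2617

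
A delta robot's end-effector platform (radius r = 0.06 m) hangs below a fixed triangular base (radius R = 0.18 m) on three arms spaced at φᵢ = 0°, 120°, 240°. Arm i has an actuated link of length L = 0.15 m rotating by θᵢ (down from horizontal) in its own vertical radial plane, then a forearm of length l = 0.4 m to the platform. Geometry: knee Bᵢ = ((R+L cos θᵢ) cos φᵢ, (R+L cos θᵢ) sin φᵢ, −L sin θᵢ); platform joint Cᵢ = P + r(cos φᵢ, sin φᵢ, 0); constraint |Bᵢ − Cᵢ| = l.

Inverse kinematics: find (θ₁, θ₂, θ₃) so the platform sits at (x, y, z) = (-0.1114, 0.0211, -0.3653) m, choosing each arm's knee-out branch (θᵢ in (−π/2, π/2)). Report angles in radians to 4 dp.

φ1=0.0° → target in arm frame (-0.1114, 0.0211)
  A=0.2314, B=-0.3653, C=(l²−L²−A²−y'²−z²)/(2L)=-0.1665
  γ=atan2(-0.3653,0.2314)=-1.0061;  ψ=arccos(-0.3849)=1.9659;  θ1=γ+ψ≈0.9598
φ2=120.0° → target in arm frame (0.0740, 0.0859)
  e−x'=0.0460;  (l²−L²−(e−x')²−y'²−z²)/2L = -0.0182
  θ2 = atan2(B,A) + arccos(C/0.3682) = 0.1747
φ3=240.0° → target in arm frame (0.0374, -0.1070)
  A=0.0826, B=-0.3653, C=(l²−L²−A²−y'²−z²)/(2L)=-0.0474
  √(A²+B²)=0.3745;  θ3 = -1.3485+1.6977 ≈ 0.3492

θ₁ = 0.9598, θ₂ = 0.1747, θ₃ = 0.3492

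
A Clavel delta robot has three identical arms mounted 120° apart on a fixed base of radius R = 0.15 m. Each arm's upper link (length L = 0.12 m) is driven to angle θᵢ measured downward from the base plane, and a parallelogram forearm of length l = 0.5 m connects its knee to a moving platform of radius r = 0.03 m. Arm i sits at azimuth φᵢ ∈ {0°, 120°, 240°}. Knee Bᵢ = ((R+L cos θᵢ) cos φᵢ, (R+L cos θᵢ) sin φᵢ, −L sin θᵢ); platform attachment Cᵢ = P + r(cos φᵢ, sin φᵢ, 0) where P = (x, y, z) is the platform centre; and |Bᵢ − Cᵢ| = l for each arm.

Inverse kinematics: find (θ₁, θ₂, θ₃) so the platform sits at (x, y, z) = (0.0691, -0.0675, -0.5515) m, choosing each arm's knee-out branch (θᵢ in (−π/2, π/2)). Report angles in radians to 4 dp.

φ1=0.0° → target in arm frame (0.0691, -0.0675)
  A=0.0509, B=-0.5515, C=(l²−L²−A²−y'²−z²)/(2L)=-0.3154
  √(A²+B²)=0.5538;  θ1 = -1.4788+2.1767 ≈ 0.6979
arm 2 (φ=120.0°): x'=-0.0930, y'=-0.0261
  A=0.2130, B=-0.5515, C=(l²−L²−A²−y'²−z²)/(2L)=-0.4775
  √(A²+B²)=0.5912;  θ2 = -1.2022+2.5110 ≈ 1.3088
φ3=240.0° → target in arm frame (0.0239, 0.0936)
  A cos θ + B sin θ = C:  0.0961·cos θ + -0.5515·sin θ = -0.3606
  γ=atan2(-0.5515,0.0961)=-1.3983;  ψ=arccos(-0.6442)=2.2707;  θ3=γ+ψ≈0.8724

θ₁ = 0.6979, θ₂ = 1.3088, θ₃ = 0.8724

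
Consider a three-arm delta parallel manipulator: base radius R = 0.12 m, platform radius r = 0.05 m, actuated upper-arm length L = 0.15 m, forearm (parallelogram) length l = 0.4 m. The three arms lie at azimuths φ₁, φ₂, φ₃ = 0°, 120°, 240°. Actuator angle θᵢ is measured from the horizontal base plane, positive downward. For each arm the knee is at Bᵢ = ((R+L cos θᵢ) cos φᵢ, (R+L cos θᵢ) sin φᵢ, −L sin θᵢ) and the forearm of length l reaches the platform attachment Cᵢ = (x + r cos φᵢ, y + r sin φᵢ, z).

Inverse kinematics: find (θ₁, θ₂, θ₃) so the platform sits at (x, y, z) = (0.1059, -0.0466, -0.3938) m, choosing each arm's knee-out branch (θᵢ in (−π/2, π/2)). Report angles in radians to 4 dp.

θ₁ = 0.0874, θ₂ = 0.7857, θ₃ = 0.5237

rotate P by −φ1: (0.1059, -0.0466, -0.3938)
  e−x'=-0.0359;  (l²−L²−(e−x')²−y'²−z²)/2L = -0.0701
  θ1 = atan2(B,A) + arccos(C/0.3954) = 0.0874
φ2=120.0° → target in arm frame (-0.0933, -0.0684)
  A=0.1633, B=-0.3938, C=(l²−L²−A²−y'²−z²)/(2L)=-0.1631
  θ2 = atan2(B,A) + arccos(C/0.4263) = 0.7857
φ3=240.0° → target in arm frame (-0.0126, 0.1150)
  e−x'=0.0826;  (l²−L²−(e−x')²−y'²−z²)/2L = -0.1254
  θ3 = atan2(B,A) + arccos(C/0.4024) = 0.5237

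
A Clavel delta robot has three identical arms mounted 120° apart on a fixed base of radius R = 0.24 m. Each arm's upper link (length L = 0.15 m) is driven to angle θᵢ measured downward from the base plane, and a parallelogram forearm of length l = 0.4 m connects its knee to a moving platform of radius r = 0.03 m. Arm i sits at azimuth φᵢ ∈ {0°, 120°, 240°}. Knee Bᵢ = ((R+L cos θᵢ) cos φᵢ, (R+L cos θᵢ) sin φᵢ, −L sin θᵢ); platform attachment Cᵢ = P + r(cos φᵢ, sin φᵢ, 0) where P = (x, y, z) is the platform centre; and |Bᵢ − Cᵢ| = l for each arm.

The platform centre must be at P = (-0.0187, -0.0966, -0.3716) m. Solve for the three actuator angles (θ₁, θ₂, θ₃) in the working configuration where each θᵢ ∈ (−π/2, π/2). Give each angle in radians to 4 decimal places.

arm 1 (φ=0.0°): x'=-0.0187, y'=-0.0966
  A=0.2287, B=-0.3716, C=(l²−L²−A²−y'²−z²)/(2L)=-0.2074
  √(A²+B²)=0.4363;  θ1 = -1.0191+2.0661 ≈ 1.0470
arm 2 (φ=120.0°): x'=-0.0743, y'=0.0645
  A=0.2843, B=-0.3716, C=(l²−L²−A²−y'²−z²)/(2L)=-0.2853
  √(A²+B²)=0.4679;  θ2 = -0.9177+2.2264 ≈ 1.3087
φ3=240.0° → target in arm frame (0.0930, 0.0321)
  e−x'=0.1170;  (l²−L²−(e−x')²−y'²−z²)/2L = -0.0510
  √(A²+B²)=0.3896;  θ3 = -1.2658+1.7021 ≈ 0.4363

θ₁ = 1.0470, θ₂ = 1.3087, θ₃ = 0.4363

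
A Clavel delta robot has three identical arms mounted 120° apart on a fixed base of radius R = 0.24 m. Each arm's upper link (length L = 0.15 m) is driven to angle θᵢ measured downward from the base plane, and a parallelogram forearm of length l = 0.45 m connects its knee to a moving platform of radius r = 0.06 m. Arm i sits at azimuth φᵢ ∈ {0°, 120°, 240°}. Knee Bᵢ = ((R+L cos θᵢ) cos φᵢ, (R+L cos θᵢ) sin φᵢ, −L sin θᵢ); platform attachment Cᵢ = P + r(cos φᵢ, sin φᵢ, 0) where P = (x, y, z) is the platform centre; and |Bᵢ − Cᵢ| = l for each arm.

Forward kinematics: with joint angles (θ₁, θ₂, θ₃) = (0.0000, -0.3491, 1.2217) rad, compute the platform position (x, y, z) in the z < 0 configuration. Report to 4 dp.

centre 1 = (0.3300·cos0.0°, 0.3300·sin0.0°, 0.0000) = (0.3300, 0.0000, 0.0000)
arm 2 at φ=120.0°: e+L cos θ2 = 0.3210;  centre 2 = (-0.1605, 0.2780, 0.0513)
φ3=240.0°: virtual centre (-0.1157, -0.2003, -0.1410), radius l
|centre ₂|²−|centre ₁|² = -0.0033;  |centre ₃|²−|centre ₁|² = -0.0355
[-0.9810 0.5559 0.1026]·P = -0.0033;  [-0.8913 -0.4006 -0.2819]·P = -0.0355
det = 0.8885;  x = 0.0237+-0.1301z,  y = 0.0360+-0.4142z
sphere 1 gives Az²+Bz+C=0 with A=1.1885, B=0.0499, C=-0.1074;  B²−4AC=0.5130;  roots -0.3223, 0.2803;  negative root z = -0.3223
x = 0.0656, y = 0.1695

(0.0656, 0.1695, -0.3223)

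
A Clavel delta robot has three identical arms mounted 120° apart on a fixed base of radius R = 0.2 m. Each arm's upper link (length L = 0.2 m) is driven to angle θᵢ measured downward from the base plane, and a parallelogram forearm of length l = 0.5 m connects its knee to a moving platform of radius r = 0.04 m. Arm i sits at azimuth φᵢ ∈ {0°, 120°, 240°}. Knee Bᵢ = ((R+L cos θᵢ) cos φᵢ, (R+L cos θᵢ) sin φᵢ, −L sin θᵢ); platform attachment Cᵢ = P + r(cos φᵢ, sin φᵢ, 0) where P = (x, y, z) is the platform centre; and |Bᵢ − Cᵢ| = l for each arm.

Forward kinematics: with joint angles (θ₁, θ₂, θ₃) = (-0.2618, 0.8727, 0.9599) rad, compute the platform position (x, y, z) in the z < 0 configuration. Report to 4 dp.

arm 1 at φ=0.0°: (R−r)+L cos θ1 = 0.3532;  centre 1 = (0.3532, 0.0000, 0.0518)
centre 2 = (0.2886·cos120.0°, 0.2886·sin120.0°, -0.1532) = (-0.1443, 0.2499, -0.1532)
φ3=240.0°: virtual centre (-0.1374, -0.2379, -0.1638), radius l
eliminate P² terms by subtracting sphere 1 from 2 and 3
[-0.9949 0.4998 -0.4100]·P = -0.0207;  [-0.9811 -0.4758 -0.4312]·P = -0.0251
Cramer: x(z) = 0.0232-0.4260z;  y(z) = 0.0049-0.0278z
quadratic in z: (1.1823)z²+(0.1773)z+(-0.1384)=0, √Δ=0.8283 → z ∈ {-0.4253, 0.2753}; z = -0.4253 (taking z<0)
x = 0.2044, y = 0.0167

(0.2044, 0.0167, -0.4253)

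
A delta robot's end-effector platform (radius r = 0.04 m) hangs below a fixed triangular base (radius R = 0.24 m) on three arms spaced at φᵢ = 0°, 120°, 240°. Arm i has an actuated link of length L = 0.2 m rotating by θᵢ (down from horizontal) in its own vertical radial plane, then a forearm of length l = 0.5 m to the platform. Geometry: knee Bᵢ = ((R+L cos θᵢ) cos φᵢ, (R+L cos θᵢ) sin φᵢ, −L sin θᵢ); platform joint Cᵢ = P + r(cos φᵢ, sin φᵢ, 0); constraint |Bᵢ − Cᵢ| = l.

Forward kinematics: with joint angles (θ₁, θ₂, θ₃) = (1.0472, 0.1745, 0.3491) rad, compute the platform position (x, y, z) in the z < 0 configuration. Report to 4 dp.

arm 1 at φ=0.0°: ρ1 = 0.3000;  S1 = (0.3000, 0.0000, -0.1732)
arm 2 at φ=120.0°: ρ2 = 0.3970;  S2 = (-0.1985, 0.3438, -0.0347)
S3 = (0.3879·cos240.0°, 0.3879·sin240.0°, -0.0684) = (-0.1940, -0.3360, -0.0684)
|S₂|²−|S₁|² = 0.0388;  |S₃|²−|S₁|² = 0.0352
[-0.9970 0.6876 0.2770]·P = 0.0388;  [-0.9879 -0.6719 0.2096]·P = 0.0352
det = 1.3491;  x = -0.0372+0.2448z,  y = 0.0024+-0.0479z
sphere 1 gives Az²+Bz+C=0 with A=1.0622, B=0.1811, C=-0.1063;  B²−4AC=0.4843;  roots -0.4128, 0.2423;  negative root z = -0.4128
x = -0.1383, y = 0.0222

(-0.1383, 0.0222, -0.4128)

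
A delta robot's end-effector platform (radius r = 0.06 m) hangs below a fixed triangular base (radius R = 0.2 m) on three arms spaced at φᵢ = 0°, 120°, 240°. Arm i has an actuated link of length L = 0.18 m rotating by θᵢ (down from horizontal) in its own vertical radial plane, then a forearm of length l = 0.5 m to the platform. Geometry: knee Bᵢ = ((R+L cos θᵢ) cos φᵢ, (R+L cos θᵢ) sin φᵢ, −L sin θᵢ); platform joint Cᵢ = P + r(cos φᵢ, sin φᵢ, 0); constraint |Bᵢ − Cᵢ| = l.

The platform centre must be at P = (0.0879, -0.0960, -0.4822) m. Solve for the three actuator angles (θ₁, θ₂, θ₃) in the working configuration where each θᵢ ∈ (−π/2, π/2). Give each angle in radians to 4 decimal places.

θ₁ = 0.2620, θ₂ = 0.9599, θ₃ = 0.4364

rotate P by −φ1: (0.0879, -0.0960, -0.4822)
  A=0.0521, B=-0.4822, C=(l²−L²−A²−y'²−z²)/(2L)=-0.0746
  √(A²+B²)=0.4850;  θ1 = -1.4632+1.7252 ≈ 0.2620
rotate P by −φ2: (-0.1271, -0.0281, -0.4822)
  A=0.2671, B=-0.4822, C=(l²−L²−A²−y'²−z²)/(2L)=-0.2418
  θ2 = atan2(B,A) + arccos(C/0.5512) = 0.9599
rotate P by −φ3: (0.0392, 0.1241, -0.4822)
  e−x'=0.1008;  (l²−L²−(e−x')²−y'²−z²)/2L = -0.1125
  θ3 = atan2(B,A) + arccos(C/0.4926) = 0.4364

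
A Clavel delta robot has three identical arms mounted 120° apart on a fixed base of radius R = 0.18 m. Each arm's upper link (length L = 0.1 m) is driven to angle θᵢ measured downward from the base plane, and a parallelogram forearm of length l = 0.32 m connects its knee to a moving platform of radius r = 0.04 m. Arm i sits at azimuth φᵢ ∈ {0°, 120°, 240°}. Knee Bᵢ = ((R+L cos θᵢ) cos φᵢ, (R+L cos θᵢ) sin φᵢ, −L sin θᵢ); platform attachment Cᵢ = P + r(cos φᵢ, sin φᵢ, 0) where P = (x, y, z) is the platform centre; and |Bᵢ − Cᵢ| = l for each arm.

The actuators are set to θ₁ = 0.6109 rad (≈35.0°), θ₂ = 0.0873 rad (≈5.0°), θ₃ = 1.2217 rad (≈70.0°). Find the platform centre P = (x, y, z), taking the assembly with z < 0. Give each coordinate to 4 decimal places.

(0.0094, 0.0925, -0.2780)

O1 = (0.2219·cos0.0°, 0.2219·sin0.0°, -0.0574) = (0.2219, 0.0000, -0.0574)
O2 = (0.2396·cos120.0°, 0.2396·sin120.0°, -0.0087) = (-0.1198, 0.2075, -0.0087)
φ3=240.0°: virtual centre (-0.0871, -0.1509, -0.0940), radius l
subtract pairs → two planes through P
[-0.6834 0.4150 0.0973]·P = 0.0050;  [-0.6180 -0.3017 -0.0732]·P = -0.0134
det = 0.4627;  x = 0.0087+-0.0022z,  y = 0.0264+-0.2381z
into |P−O₁|² = l²: 1.0567z² + 0.1031z + -0.0530 = 0;  Δ = 0.2346;  z = -0.2780 or 0.1804 → z<0 root = -0.2780
x = 0.0094, y = 0.0925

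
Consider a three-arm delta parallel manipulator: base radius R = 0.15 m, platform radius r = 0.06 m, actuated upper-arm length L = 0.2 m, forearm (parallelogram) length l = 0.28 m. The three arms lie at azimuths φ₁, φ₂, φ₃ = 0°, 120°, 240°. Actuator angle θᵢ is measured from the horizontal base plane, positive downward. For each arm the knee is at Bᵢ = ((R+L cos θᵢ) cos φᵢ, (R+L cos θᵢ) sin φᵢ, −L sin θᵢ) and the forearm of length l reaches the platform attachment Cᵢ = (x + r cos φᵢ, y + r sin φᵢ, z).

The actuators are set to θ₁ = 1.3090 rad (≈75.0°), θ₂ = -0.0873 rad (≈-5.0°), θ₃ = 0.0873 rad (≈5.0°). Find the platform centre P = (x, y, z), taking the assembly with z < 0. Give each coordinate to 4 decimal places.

(-0.1291, 0.0085, -0.1226)

arm 1 at φ=0.0°: e+L cos θ1 = 0.1418;  centre 1 = (0.1418, 0.0000, -0.1932)
φ2=120.0°: virtual centre (-0.1446, 0.2505, 0.0174), radius l
centre 3 = (0.2892·cos240.0°, 0.2892·sin240.0°, -0.0174) = (-0.1446, -0.2505, -0.0174)
eliminate P² terms by subtracting sphere 1 from 2 and 3
plane₁₂: -0.5728x+0.5010y+0.4212z = 0.0265
det = 0.5739;  x = -0.0463+0.6746z,  y = 0.0000+-0.0696z
sphere 1 gives Az²+Bz+C=0 with A=1.4599, B=0.1326, C=-0.0057;  B²−4AC=0.0508;  roots -0.1226, 0.0318;  negative root z = -0.1226
x = -0.1291, y = 0.0085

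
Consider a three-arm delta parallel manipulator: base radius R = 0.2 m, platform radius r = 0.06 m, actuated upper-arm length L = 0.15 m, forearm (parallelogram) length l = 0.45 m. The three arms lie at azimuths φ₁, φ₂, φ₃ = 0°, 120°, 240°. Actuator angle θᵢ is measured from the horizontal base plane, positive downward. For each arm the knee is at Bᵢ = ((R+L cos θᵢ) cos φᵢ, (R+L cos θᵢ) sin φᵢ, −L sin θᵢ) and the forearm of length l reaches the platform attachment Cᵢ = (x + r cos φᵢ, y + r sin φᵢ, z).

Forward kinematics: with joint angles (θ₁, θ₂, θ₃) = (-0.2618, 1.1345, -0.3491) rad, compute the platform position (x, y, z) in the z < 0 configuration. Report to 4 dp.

O1 = (0.2849·cos0.0°, 0.2849·sin0.0°, 0.0388) = (0.2849, 0.0000, 0.0388)
φ2=120.0°: virtual centre (-0.1017, 0.1761, -0.1359), radius l
arm 3 at φ=240.0°: ρ3 = 0.2810;  O3 = (-0.1405, -0.2433, 0.0513)
subtract pairs → two planes through P
[-0.7732 0.3523 -0.3495]·P = -0.0228;  [-0.8507 -0.4866 0.0250]·P = -0.0011
det = 0.6759;  x = 0.0170+-0.2386z,  y = -0.0275+0.4685z
sphere 1 gives Az²+Bz+C=0 with A=1.2764, B=0.0245, C=-0.1285;  B²−4AC=0.6566;  roots -0.3270, 0.3078;  negative root z = -0.3270
x = 0.0950, y = -0.1807

(0.0950, -0.1807, -0.3270)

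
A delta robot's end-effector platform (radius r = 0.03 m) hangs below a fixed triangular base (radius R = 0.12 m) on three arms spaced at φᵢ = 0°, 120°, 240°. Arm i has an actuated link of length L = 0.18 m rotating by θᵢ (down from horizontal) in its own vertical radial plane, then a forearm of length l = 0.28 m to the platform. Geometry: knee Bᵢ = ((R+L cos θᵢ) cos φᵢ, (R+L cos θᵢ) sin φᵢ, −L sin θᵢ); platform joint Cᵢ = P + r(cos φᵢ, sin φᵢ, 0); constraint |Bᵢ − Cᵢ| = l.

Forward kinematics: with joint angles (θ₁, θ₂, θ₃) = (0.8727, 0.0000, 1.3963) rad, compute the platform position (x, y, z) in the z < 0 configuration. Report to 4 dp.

(-0.0007, 0.1623, -0.2351)

O1 = (0.2057·cos0.0°, 0.2057·sin0.0°, -0.1379) = (0.2057, 0.0000, -0.1379)
arm 2 at φ=120.0°: (R−r)+L cos θ2 = 0.2700;  O2 = (-0.1350, 0.2338, 0.0000)
φ3=240.0°: virtual centre (-0.0606, -0.1050, -0.1773), radius l
|O₂|²−|O₁|² = 0.0116;  |O₃|²−|O₁|² = -0.0152
[-0.6814 0.4677 0.2758]·P = 0.0116;  [-0.5326 -0.2100 -0.0787]·P = -0.0152
Cramer: x(z) = 0.0119+0.0538z;  y(z) = 0.0421-0.5114z
into |P−O₁|² = l²: 1.2644z² + 0.2119z + -0.0201 = 0;  Δ = 0.1464;  z = -0.2351 or 0.0675 → z<0 root = -0.2351
x = -0.0007, y = 0.1623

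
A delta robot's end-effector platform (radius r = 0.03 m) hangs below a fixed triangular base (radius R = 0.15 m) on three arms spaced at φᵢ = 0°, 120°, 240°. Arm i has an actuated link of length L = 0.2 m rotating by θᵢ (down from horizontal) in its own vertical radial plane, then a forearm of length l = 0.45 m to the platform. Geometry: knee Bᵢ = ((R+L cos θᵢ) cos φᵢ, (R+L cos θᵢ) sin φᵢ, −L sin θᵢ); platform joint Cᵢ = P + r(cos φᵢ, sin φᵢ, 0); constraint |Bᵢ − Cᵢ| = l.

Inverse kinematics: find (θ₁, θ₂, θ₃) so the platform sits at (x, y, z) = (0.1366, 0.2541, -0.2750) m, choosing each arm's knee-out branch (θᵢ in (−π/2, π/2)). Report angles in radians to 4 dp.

φ1=0.0° → target in arm frame (0.1366, 0.2541)
  A=-0.0166, B=-0.2750, C=(l²−L²−A²−y'²−z²)/(2L)=0.0551
  θ1 = atan2(B,A) + arccos(C/0.2755) = -0.2616
φ2=120.0° → target in arm frame (0.1518, -0.2453)
  e−x'=-0.0318;  (l²−L²−(e−x')²−y'²−z²)/2L = 0.0642
  √(A²+B²)=0.2768;  θ2 = -1.6858+1.3368 ≈ -0.3489
φ3=240.0° → target in arm frame (-0.2884, -0.0088)
  e−x'=0.4084;  (l²−L²−(e−x')²−y'²−z²)/2L = -0.1999
  √(A²+B²)=0.4923;  θ3 = -0.5927+1.9889 ≈ 1.3962

θ₁ = -0.2616, θ₂ = -0.3489, θ₃ = 1.3962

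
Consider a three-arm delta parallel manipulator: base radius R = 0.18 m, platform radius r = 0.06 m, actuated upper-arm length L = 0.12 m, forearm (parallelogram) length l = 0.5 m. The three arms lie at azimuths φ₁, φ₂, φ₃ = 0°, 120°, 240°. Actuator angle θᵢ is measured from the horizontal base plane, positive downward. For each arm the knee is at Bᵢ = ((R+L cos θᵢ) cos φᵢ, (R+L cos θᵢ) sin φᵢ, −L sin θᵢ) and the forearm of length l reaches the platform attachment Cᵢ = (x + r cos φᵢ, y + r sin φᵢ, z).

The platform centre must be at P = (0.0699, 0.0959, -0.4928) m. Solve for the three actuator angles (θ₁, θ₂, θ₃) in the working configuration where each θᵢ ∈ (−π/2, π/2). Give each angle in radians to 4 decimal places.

θ₁ = 0.2615, θ₂ = 0.3487, θ₃ = 0.9594

rotate P by −φ1: (0.0699, 0.0959, -0.4928)
  A=0.0501, B=-0.4928, C=(l²−L²−A²−y'²−z²)/(2L)=-0.0790
  √(A²+B²)=0.4953;  θ1 = -1.4695+1.7310 ≈ 0.2615
φ2=120.0° → target in arm frame (0.0481, -0.1085)
  e−x'=0.0719;  (l²−L²−(e−x')²−y'²−z²)/2L = -0.1008
  θ2 = atan2(B,A) + arccos(C/0.4980) = 0.3487
rotate P by −φ3: (-0.1180, 0.0126, -0.4928)
  A cos θ + B sin θ = C:  0.2380·cos θ + -0.4928·sin θ = -0.2669
  √(A²+B²)=0.5473;  θ3 = -1.1209+2.0802 ≈ 0.9594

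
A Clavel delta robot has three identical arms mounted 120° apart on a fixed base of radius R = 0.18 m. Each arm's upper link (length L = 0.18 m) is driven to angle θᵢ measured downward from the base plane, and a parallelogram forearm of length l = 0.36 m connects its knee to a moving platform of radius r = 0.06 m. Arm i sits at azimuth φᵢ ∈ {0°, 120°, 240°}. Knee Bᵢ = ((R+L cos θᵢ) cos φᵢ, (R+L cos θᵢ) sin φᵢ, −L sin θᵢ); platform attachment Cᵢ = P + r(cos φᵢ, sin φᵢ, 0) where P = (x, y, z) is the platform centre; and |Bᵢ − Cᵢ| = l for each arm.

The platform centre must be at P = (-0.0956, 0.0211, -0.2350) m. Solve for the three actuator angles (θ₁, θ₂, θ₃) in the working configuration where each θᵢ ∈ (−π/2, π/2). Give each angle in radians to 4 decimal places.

rotate P by −φ1: (-0.0956, 0.0211, -0.2350)
  e−x'=0.2156;  (l²−L²−(e−x')²−y'²−z²)/2L = -0.0138
  γ=atan2(-0.2350,0.2156)=-0.8284;  ψ=arccos(-0.0431)=1.6140;  θ1=γ+ψ≈0.7855
arm 2 (φ=120.0°): x'=0.0661, y'=0.0722
  A=0.0539, B=-0.2350, C=(l²−L²−A²−y'²−z²)/(2L)=0.0940
  θ2 = atan2(B,A) + arccos(C/0.2411) = -0.1750
rotate P by −φ3: (0.0295, -0.0933, -0.2350)
  e−x'=0.0905;  (l²−L²−(e−x')²−y'²−z²)/2L = 0.0697
  γ=atan2(-0.2350,0.0905)=-1.2033;  ψ=arccos(0.2766)=1.2905;  θ3=γ+ψ≈0.0872

θ₁ = 0.7855, θ₂ = -0.1750, θ₃ = 0.0872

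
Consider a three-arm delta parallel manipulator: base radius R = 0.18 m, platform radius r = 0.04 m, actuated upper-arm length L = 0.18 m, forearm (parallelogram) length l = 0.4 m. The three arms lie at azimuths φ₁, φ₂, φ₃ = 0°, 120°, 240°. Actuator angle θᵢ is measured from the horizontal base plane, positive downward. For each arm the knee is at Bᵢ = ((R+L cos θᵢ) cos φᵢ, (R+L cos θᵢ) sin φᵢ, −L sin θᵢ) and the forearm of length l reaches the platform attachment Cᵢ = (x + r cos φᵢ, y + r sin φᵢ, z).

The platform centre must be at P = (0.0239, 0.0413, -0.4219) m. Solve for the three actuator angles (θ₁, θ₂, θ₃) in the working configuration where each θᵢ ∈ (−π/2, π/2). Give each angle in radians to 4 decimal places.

arm 1 (φ=0.0°): x'=0.0239, y'=0.0413
  e−x'=0.1161;  (l²−L²−(e−x')²−y'²−z²)/2L = -0.1822
  θ1 = atan2(B,A) + arccos(C/0.4376) = 0.6979
φ2=120.0° → target in arm frame (0.0238, -0.0413)
  A cos θ + B sin θ = C:  0.1162·cos θ + -0.4219·sin θ = -0.1822
  √(A²+B²)=0.4376;  θ2 = -1.3021+2.0003 ≈ 0.6983
arm 3 (φ=240.0°): x'=-0.0477, y'=0.0000
  A cos θ + B sin θ = C:  0.1877·cos θ + -0.4219·sin θ = -0.2379
  √(A²+B²)=0.4618;  θ3 = -1.1522+2.1120 ≈ 0.9598

θ₁ = 0.6979, θ₂ = 0.6983, θ₃ = 0.9598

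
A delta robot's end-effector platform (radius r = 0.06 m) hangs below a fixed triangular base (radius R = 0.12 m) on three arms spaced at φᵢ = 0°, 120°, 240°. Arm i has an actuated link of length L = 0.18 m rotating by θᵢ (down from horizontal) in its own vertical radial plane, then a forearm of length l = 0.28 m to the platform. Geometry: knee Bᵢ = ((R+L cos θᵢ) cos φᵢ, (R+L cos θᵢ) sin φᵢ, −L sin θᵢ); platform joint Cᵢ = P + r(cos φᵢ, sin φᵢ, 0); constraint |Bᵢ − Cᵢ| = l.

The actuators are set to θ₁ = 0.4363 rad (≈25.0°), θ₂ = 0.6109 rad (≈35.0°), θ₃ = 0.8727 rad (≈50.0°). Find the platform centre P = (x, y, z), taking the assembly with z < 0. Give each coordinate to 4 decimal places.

arm 1 at φ=0.0°: (R−r)+L cos θ1 = 0.2231;  centre 1 = (0.2231, 0.0000, -0.0761)
arm 2 at φ=120.0°: (R−r)+L cos θ2 = 0.2074;  centre 2 = (-0.1037, 0.1797, -0.1032)
arm 3 at φ=240.0°: (R−r)+L cos θ3 = 0.1757;  centre 3 = (-0.0878, -0.1522, -0.1379)
subtract pairs → two planes through P
linear system: -0.6537x+0.3593y = -0.0019−-0.0544z; -0.6220x+-0.3043y = -0.0057−-0.1237z
Cramer: x(z) = 0.0062-0.1443z;  y(z) = 0.0060-0.1113z
sphere 1 gives Az²+Bz+C=0 with A=1.0332, B=0.2134, C=-0.0255;  B²−4AC=0.1510;  roots -0.2913, 0.0848;  negative root z = -0.2913
x = 0.0482, y = 0.0385

(0.0482, 0.0385, -0.2913)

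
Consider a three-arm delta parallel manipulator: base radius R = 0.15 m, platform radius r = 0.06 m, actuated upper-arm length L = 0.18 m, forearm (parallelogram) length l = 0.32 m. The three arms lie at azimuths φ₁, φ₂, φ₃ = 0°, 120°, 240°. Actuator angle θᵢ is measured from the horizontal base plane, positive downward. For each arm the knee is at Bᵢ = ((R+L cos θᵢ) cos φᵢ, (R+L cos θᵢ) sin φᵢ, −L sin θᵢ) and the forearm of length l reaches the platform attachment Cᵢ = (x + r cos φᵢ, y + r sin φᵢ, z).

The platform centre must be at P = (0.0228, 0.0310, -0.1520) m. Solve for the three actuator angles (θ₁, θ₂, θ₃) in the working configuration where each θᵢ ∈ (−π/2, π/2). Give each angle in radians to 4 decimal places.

θ₁ = -0.3484, θ₂ = -0.2620, θ₃ = 0.2618

φ1=0.0° → target in arm frame (0.0228, 0.0310)
  e−x'=0.0672;  (l²−L²−(e−x')²−y'²−z²)/2L = 0.1151
  γ=atan2(-0.1520,0.0672)=-1.1545;  ψ=arccos(0.6923)=0.8061;  θ1=γ+ψ≈-0.3484
φ2=120.0° → target in arm frame (0.0154, -0.0352)
  e−x'=0.0746;  (l²−L²−(e−x')²−y'²−z²)/2L = 0.1114
  θ2 = atan2(B,A) + arccos(C/0.1693) = -0.2620
φ3=240.0° → target in arm frame (-0.0382, 0.0042)
  e−x'=0.1282;  (l²−L²−(e−x')²−y'²−z²)/2L = 0.0845
  √(A²+B²)=0.1989;  θ3 = -0.8700+1.1318 ≈ 0.2618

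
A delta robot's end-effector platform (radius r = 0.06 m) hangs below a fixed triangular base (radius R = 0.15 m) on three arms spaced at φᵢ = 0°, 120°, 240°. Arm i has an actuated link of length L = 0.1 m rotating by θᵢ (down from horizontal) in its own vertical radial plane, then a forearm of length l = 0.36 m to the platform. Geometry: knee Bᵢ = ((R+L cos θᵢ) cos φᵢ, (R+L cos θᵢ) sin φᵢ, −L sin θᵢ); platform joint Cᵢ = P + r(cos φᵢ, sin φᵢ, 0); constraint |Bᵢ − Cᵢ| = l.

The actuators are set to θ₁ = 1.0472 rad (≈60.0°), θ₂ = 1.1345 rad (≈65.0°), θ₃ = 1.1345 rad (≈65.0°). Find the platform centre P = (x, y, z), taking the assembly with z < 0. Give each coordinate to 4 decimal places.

(0.0116, 0.0000, -0.4229)

centre 1 = (0.1400·cos0.0°, 0.1400·sin0.0°, -0.0866) = (0.1400, 0.0000, -0.0866)
arm 2 at φ=120.0°: e+L cos θ2 = 0.1323;  centre 2 = (-0.0661, 0.1145, -0.0906)
centre 3 = (0.1323·cos240.0°, 0.1323·sin240.0°, -0.0906) = (-0.0661, -0.1145, -0.0906)
subtract pairs → two planes through P
linear system: -0.4123x+0.2291y = -0.0014−-0.0081z; -0.4123x+-0.2291y = -0.0014−-0.0081z
Cramer: x(z) = 0.0034-0.0195z;  y(z) = 0.0000+0.0000z
quadratic in z: (1.0004)z²+(0.1785)z+(-0.1034)=0, √Δ=0.6677 → z ∈ {-0.4229, 0.2445}; z = -0.4229 (taking z<0)
x = 0.0116, y = 0.0000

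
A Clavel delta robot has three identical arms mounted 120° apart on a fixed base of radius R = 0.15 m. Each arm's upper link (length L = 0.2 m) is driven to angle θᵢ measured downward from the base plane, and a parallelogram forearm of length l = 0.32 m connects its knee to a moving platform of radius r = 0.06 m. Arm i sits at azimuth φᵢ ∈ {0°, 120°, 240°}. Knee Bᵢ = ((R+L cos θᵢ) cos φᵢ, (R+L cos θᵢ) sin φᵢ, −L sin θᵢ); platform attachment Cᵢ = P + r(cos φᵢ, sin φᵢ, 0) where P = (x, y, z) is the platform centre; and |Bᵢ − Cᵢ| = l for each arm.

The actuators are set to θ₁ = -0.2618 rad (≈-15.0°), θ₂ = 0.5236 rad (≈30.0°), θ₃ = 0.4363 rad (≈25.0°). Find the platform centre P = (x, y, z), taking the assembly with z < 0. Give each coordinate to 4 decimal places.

(0.0671, -0.0083, -0.1842)

arm 1 at φ=0.0°: ρ1 = 0.2832;  S1 = (0.2832, 0.0000, 0.0518)
arm 2 at φ=120.0°: ρ2 = 0.2632;  S2 = (-0.1316, 0.2279, -0.1000)
arm 3 at φ=240.0°: ρ3 = 0.2713;  S3 = (-0.1356, -0.2349, -0.0845)
|S₂|²−|S₁|² = -0.0036;  |S₃|²−|S₁|² = -0.0021
linear system: -0.8296x+0.4559y = -0.0036−-0.3035z; -0.8376x+-0.4698y = -0.0021−-0.2726z
Cramer: x(z) = 0.0035-0.3458z;  y(z) = -0.0016+0.0365z
into |P−S₁|² = l²: 1.1209z² + 0.0898z + -0.0215 = 0;  Δ = 0.1043;  z = -0.1842 or 0.1040 → z<0 root = -0.1842
x = 0.0671, y = -0.0083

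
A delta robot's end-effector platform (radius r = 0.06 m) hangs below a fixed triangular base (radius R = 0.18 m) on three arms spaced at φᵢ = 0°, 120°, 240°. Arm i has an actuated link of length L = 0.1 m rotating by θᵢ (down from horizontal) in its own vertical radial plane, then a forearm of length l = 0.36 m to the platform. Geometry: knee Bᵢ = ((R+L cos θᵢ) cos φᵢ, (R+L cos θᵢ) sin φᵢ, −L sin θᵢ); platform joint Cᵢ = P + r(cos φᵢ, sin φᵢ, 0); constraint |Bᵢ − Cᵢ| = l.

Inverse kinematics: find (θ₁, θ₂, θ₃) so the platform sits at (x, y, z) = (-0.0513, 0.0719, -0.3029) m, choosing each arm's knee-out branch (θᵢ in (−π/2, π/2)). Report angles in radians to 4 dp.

arm 1 (φ=0.0°): x'=-0.0513, y'=0.0719
  e−x'=0.1713;  (l²−L²−(e−x')²−y'²−z²)/2L = -0.0333
  θ1 = atan2(B,A) + arccos(C/0.3480) = 0.6106
φ2=120.0° → target in arm frame (0.0879, 0.0085)
  e−x'=0.0321;  (l²−L²−(e−x')²−y'²−z²)/2L = 0.1338
  γ=atan2(-0.3029,0.0321)=-1.4653;  ψ=arccos(0.4391)=1.1162;  θ2=γ+ψ≈-0.3491
arm 3 (φ=240.0°): x'=-0.0366, y'=-0.0804
  A=0.1566, B=-0.3029, C=(l²−L²−A²−y'²−z²)/(2L)=-0.0157
  γ=atan2(-0.3029,0.1566)=-1.0936;  ψ=arccos(-0.0460)=1.6168;  θ3=γ+ψ≈0.5232

θ₁ = 0.6106, θ₂ = -0.3491, θ₃ = 0.5232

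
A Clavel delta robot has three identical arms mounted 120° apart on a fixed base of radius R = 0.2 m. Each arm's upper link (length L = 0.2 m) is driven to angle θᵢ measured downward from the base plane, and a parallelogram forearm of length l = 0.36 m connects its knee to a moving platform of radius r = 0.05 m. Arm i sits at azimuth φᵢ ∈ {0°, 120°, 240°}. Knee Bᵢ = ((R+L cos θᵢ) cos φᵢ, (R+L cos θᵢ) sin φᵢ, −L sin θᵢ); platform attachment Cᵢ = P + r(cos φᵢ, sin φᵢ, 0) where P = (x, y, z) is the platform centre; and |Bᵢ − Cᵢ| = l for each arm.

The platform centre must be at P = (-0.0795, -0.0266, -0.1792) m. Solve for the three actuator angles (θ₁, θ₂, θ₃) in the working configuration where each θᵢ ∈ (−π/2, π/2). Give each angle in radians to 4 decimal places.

θ₁ = 0.8726, θ₂ = 0.2615, θ₃ = -0.1744

arm 1 (φ=0.0°): x'=-0.0795, y'=-0.0266
  e−x'=0.2295;  (l²−L²−(e−x')²−y'²−z²)/2L = 0.0103
  θ1 = atan2(B,A) + arccos(C/0.2912) = 0.8726
φ2=120.0° → target in arm frame (0.0167, 0.0821)
  A cos θ + B sin θ = C:  0.1333·cos θ + -0.1792·sin θ = 0.0824
  γ=atan2(-0.1792,0.1333)=-0.9313;  ψ=arccos(0.3691)=1.1927;  θ2=γ+ψ≈0.2615
rotate P by −φ3: (0.0628, -0.0555, -0.1792)
  A cos θ + B sin θ = C:  0.0872·cos θ + -0.1792·sin θ = 0.1170
  θ3 = atan2(B,A) + arccos(C/0.1993) = -0.1744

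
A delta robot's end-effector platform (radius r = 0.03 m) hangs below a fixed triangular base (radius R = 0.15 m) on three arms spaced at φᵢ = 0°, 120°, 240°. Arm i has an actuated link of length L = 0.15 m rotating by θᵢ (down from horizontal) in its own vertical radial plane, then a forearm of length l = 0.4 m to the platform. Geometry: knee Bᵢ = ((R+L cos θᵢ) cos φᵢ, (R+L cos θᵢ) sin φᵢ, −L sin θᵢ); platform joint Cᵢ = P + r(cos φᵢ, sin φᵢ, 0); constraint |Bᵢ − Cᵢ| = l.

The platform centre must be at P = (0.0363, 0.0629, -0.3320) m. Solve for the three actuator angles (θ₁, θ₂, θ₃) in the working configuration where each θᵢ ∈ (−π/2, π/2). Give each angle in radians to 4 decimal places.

θ₁ = 0.0875, θ₂ = 0.0873, θ₃ = 0.6112

φ1=0.0° → target in arm frame (0.0363, 0.0629)
  e−x'=0.0837;  (l²−L²−(e−x')²−y'²−z²)/2L = 0.0544
  γ=atan2(-0.3320,0.0837)=-1.3238;  ψ=arccos(0.1588)=1.4113;  θ1=γ+ψ≈0.0875
φ2=120.0° → target in arm frame (0.0363, -0.0629)
  A cos θ + B sin θ = C:  0.0837·cos θ + -0.3320·sin θ = 0.0544
  θ2 = atan2(B,A) + arccos(C/0.3424) = 0.0873
φ3=240.0° → target in arm frame (-0.0726, 0.0000)
  A cos θ + B sin θ = C:  0.1926·cos θ + -0.3320·sin θ = -0.0328
  √(A²+B²)=0.3838;  θ3 = -1.0451+1.6562 ≈ 0.6112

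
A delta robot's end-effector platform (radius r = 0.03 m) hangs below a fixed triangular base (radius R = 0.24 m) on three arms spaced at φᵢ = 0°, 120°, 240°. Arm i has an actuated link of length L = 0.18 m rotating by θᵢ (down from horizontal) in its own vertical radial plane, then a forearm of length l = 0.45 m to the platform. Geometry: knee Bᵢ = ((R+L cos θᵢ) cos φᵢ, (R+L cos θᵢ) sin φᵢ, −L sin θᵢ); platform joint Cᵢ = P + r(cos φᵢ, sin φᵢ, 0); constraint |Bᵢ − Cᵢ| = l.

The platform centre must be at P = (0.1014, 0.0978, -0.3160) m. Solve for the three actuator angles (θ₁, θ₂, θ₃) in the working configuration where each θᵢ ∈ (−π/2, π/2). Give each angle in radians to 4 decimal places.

arm 1 (φ=0.0°): x'=0.1014, y'=0.0978
  e−x'=0.1086;  (l²−L²−(e−x')²−y'²−z²)/2L = 0.1358
  √(A²+B²)=0.3341;  θ1 = -1.2398+1.1523 ≈ -0.0875
φ2=120.0° → target in arm frame (0.0340, -0.1367)
  A cos θ + B sin θ = C:  0.1760·cos θ + -0.3160·sin θ = 0.0572
  √(A²+B²)=0.3617;  θ2 = -1.0626+1.4121 ≈ 0.3495
arm 3 (φ=240.0°): x'=-0.1354, y'=0.0389
  e−x'=0.3454;  (l²−L²−(e−x')²−y'²−z²)/2L = -0.1405
  θ3 = atan2(B,A) + arccos(C/0.4681) = 1.1346

θ₁ = -0.0875, θ₂ = 0.3495, θ₃ = 1.1346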